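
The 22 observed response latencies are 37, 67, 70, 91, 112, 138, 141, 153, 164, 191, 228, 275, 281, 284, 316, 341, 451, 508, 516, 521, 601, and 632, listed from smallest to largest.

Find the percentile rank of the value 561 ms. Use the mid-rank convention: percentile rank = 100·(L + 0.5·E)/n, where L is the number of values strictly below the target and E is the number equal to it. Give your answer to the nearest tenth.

90.9

Count below 561: L = 20; count equal: E = 0; n = 22.
Percentile rank = 100·(20 + 0.5·0)/22 = 100·20/22 = 90.91.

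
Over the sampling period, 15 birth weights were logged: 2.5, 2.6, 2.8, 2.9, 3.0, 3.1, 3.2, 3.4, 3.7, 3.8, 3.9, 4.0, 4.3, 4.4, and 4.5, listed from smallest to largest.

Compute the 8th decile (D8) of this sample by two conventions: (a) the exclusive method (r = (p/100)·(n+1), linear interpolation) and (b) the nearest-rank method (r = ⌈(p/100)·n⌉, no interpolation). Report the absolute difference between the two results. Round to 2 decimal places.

0.24

n = 15.
(a) r = 12.8; between ranks 12 (4.0) and 13 (4.3): 4.24.
(b) the nearest-rank method: rank 12 → 4.
|4.24 − 4| = 0.24.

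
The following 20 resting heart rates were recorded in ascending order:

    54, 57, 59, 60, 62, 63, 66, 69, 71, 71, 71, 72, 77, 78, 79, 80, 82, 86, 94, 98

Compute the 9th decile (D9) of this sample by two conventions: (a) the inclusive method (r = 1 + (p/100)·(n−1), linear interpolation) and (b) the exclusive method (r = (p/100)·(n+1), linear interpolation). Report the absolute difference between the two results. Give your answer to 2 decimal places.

n = 20.
(a) r = 18.1; between ranks 18 (86) and 19 (94): 86.8.
(b) r = 18.9; between ranks 18 (86) and 19 (94): 93.2.
|86.8 − 93.2| = 6.4.

6.40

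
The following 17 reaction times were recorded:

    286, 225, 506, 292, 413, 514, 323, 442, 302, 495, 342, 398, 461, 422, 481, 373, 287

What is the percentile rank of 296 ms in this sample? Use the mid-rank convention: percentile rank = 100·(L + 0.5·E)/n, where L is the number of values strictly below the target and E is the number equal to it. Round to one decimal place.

23.5

Sorted: 225, 286, 287, 292, 302, 323, 342, 373, 398, 413, 422, 442, 461, 481, 495, 506, 514.
Count below 296: L = 4; count equal: E = 0; n = 17.
Percentile rank = 100·(4 + 0.5·0)/17 = 100·4/17 = 23.53.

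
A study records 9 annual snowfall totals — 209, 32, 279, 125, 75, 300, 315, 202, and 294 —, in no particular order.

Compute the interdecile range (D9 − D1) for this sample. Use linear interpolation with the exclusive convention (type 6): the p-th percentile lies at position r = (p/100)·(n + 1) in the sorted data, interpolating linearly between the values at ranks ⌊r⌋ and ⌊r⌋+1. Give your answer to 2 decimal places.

Sorted: 32, 75, 125, 202, 209, 279, 294, 300, 315.
n = 9.
P10: r = 1 (integer) → 32.
P90: r = 9 (integer) → 315.
Difference: 315 − 32 = 283.

283.00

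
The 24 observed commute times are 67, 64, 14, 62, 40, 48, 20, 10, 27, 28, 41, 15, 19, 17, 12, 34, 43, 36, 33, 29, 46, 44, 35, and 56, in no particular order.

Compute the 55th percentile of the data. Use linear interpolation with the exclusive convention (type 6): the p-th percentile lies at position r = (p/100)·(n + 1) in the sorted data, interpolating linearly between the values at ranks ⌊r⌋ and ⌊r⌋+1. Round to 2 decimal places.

Sorted: 10, 12, 14, 15, 17, 19, 20, 27, 28, 29, 33, 34, 35, 36, 40, 41, 43, 44, 46, 48, 56, 62, 64, 67.
n = 24.
r = (55/100)·(24 + 1) = 13.75.
Rank 13 is 35 and rank 14 is 36.
Interpolate: 35 + 0.75·(36 − 35) = 35 + 0.75·1 = 35.75.

35.75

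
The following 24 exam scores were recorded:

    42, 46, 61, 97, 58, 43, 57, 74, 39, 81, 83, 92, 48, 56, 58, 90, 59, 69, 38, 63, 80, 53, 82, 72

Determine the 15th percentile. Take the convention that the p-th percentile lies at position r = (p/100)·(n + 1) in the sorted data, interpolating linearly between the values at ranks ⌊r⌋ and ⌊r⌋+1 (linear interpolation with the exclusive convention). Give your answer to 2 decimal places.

Sorted: 38, 39, 42, 43, 46, 48, 53, 56, 57, 58, 58, 59, 61, 63, 69, 72, 74, 80, 81, 82, 83, 90, 92, 97.
n = 24.
r = (15/100)·(24 + 1) = 3.75.
Rank 3 is 42 and rank 4 is 43.
Interpolate: 42 + 0.75·(43 − 42) = 42 + 0.75·1 = 42.75.

42.75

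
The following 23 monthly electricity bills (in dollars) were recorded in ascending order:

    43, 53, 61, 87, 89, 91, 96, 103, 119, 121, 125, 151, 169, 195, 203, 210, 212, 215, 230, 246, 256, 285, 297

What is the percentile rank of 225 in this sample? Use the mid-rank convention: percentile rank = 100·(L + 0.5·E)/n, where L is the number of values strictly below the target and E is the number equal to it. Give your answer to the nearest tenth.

78.3

Count below 225: L = 18; count equal: E = 0; n = 23.
Percentile rank = 100·(18 + 0.5·0)/23 = 100·18/23 = 78.26.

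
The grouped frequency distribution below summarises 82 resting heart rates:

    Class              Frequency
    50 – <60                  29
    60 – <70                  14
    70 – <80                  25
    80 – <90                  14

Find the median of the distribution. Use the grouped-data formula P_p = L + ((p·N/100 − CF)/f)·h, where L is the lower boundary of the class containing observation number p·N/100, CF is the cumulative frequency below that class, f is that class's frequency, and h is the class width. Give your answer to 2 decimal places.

68.57

N = 82; target position k = 50/100 · 82 = 41.
Cumulative frequencies: 29, 43, 68, 82.
Observation 41 falls in the class 60 – <70.
L = 60, CF = 29, f = 14, h = 10.
P50 = 60 + ((41 − 29)/14)·10 = 60 + 8.57143 = 68.5714.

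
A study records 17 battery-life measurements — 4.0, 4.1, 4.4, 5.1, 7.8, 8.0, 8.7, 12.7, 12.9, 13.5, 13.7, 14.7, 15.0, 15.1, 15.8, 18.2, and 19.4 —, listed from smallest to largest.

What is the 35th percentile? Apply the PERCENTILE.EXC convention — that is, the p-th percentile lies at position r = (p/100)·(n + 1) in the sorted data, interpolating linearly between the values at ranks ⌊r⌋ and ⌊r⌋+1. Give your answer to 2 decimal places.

8.21

n = 17.
r = (35/100)·(17 + 1) = 6.3.
Rank 6 is 8.0 and rank 7 is 8.7.
Interpolate: 8.0 + 0.3·(8.7 − 8.0) = 8.0 + 0.3·0.7 = 8.21.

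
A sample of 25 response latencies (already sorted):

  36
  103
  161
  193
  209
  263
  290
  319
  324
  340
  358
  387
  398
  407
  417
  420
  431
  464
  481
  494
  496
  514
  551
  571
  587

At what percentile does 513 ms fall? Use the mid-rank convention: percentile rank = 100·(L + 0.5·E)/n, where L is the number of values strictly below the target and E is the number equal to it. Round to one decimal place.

Count below 513: L = 21; count equal: E = 0; n = 25.
Percentile rank = 100·(21 + 0.5·0)/25 = 100·21/25 = 84.

84.0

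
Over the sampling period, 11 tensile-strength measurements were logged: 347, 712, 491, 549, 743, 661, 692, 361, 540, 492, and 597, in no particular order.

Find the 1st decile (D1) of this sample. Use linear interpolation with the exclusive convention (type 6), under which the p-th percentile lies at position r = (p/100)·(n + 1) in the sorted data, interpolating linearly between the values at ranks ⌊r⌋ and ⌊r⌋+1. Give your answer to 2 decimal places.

349.80

Sorted: 347, 361, 491, 492, 540, 549, 597, 661, 692, 712, 743.
n = 11.
r = (10/100)·(11 + 1) = 1.2.
Rank 1 is 347 and rank 2 is 361.
Interpolate: 347 + 0.2·(361 − 347) = 347 + 0.2·14 = 349.8.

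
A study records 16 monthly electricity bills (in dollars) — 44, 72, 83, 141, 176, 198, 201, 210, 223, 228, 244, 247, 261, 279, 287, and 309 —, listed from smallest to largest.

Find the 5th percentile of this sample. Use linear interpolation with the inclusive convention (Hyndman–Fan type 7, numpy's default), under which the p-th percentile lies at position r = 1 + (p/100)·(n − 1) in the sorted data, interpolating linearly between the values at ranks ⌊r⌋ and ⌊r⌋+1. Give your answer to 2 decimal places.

n = 16.
r = 1 + (5/100)·(16 − 1) = 1 + 0.75 = 1.75.
Rank 1 is 44 and rank 2 is 72.
Interpolate: 44 + 0.75·(72 − 44) = 44 + 0.75·28 = 65.

65.00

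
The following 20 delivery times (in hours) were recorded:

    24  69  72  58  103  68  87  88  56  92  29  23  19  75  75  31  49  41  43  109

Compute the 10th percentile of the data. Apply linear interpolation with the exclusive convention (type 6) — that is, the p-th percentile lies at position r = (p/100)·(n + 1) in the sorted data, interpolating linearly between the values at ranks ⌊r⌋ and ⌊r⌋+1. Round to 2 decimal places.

Sorted: 19, 23, 24, 29, 31, 41, 43, 49, 56, 58, 68, 69, 72, 75, 75, 87, 88, 92, 103, 109.
n = 20.
r = (10/100)·(20 + 1) = 2.1.
Rank 2 is 23 and rank 3 is 24.
Interpolate: 23 + 0.1·(24 − 23) = 23 + 0.1·1 = 23.1.

23.10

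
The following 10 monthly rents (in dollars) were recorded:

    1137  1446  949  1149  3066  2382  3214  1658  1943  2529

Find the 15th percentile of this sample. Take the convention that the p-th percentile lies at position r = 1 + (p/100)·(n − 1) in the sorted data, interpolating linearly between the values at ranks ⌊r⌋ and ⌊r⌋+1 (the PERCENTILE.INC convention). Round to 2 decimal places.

1141.20

Sorted: 949, 1137, 1149, 1446, 1658, 1943, 2382, 2529, 3066, 3214.
n = 10.
r = 1 + (15/100)·(10 − 1) = 1 + 1.35 = 2.35.
Rank 2 is 1137 and rank 3 is 1149.
Interpolate: 1137 + 0.35·(1149 − 1137) = 1137 + 0.35·12 = 1141.2.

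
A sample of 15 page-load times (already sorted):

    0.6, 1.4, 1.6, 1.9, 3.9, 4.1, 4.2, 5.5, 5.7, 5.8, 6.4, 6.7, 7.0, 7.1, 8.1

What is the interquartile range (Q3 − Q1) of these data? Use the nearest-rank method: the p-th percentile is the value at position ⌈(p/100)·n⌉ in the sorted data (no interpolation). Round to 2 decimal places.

n = 15.
P25: rank ⌈25/100·15⌉ = 4 → 1.9.
P75: rank ⌈75/100·15⌉ = 12 → 6.7.
Difference: 6.7 − 1.9 = 4.8.

4.80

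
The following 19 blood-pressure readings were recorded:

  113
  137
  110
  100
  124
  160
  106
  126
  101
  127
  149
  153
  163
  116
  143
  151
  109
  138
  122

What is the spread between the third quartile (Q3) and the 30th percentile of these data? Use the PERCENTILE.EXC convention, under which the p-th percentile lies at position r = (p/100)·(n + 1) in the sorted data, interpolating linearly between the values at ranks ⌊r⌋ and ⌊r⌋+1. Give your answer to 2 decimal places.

Sorted: 100, 101, 106, 109, 110, 113, 116, 122, 124, 126, 127, 137, 138, 143, 149, 151, 153, 160, 163.
n = 19.
P30: r = 6 (integer) → 113.
P75: r = 15 (integer) → 149.
Difference: 149 − 113 = 36.

36.00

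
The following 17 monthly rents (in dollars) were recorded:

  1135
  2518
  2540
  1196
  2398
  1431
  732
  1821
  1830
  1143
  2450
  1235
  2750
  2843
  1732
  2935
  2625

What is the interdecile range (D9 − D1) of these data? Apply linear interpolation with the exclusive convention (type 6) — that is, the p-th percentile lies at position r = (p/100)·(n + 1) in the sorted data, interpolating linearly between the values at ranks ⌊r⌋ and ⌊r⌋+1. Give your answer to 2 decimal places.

1807.00

Sorted: 732, 1135, 1143, 1196, 1235, 1431, 1732, 1821, 1830, 2398, 2450, 2518, 2540, 2625, 2750, 2843, 2935.
n = 17.
P10: r = 1.8; ranks 1–2 are 732, 1135; interpolating gives 1054.4.
P90: r = 16.2; ranks 16–17 are 2843, 2935; interpolating gives 2861.4.
Difference: 2861.4 − 1054.4 = 1807.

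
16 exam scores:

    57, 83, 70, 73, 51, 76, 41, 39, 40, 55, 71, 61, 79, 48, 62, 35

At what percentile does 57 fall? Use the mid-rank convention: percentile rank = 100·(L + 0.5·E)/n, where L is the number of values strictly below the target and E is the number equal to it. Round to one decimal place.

Sorted: 35, 39, 40, 41, 48, 51, 55, 57, 61, 62, 70, 71, 73, 76, 79, 83.
Count below 57: L = 7; count equal: E = 1; n = 16.
Percentile rank = 100·(7 + 0.5·1)/16 = 100·7.5/16 = 46.88.

46.9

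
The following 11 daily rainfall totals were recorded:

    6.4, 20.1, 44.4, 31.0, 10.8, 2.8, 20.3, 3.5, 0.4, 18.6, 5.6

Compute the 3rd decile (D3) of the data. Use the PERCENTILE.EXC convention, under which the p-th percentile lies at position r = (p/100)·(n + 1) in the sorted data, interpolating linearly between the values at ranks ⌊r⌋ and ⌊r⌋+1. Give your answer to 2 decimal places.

4.76

Sorted: 0.4, 2.8, 3.5, 5.6, 6.4, 10.8, 18.6, 20.1, 20.3, 31.0, 44.4.
n = 11.
r = (30/100)·(11 + 1) = 3.6.
Rank 3 is 3.5 and rank 4 is 5.6.
Interpolate: 3.5 + 0.6·(5.6 − 3.5) = 3.5 + 0.6·2.1 = 4.76.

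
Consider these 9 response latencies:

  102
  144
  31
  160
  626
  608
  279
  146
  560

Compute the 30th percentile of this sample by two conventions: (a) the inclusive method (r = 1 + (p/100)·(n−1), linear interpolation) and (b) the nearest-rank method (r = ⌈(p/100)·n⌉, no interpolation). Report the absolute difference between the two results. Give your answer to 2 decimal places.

0.80

Sorted: 31, 102, 144, 146, 160, 279, 560, 608, 626.
n = 9.
(a) r = 3.4; between ranks 3 (144) and 4 (146): 144.8.
(b) the nearest-rank method: rank 3 → 144.
|144.8 − 144| = 0.8.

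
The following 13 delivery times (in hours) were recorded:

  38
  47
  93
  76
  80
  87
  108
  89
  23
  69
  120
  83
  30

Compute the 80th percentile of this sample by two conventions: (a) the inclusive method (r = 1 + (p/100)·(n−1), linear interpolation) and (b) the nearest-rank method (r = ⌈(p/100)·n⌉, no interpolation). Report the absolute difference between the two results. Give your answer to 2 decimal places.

1.60

Sorted: 23, 30, 38, 47, 69, 76, 80, 83, 87, 89, 93, 108, 120.
n = 13.
(a) r = 10.6; between ranks 10 (89) and 11 (93): 91.4.
(b) the nearest-rank method: rank 11 → 93.
|91.4 − 93| = 1.6.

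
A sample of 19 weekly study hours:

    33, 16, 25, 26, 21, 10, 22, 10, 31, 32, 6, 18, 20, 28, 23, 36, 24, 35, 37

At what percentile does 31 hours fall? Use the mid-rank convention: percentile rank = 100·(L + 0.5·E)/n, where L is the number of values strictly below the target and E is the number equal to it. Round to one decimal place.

71.1

Sorted: 6, 10, 10, 16, 18, 20, 21, 22, 23, 24, 25, 26, 28, 31, 32, 33, 35, 36, 37.
Count below 31: L = 13; count equal: E = 1; n = 19.
Percentile rank = 100·(13 + 0.5·1)/19 = 100·13.5/19 = 71.05.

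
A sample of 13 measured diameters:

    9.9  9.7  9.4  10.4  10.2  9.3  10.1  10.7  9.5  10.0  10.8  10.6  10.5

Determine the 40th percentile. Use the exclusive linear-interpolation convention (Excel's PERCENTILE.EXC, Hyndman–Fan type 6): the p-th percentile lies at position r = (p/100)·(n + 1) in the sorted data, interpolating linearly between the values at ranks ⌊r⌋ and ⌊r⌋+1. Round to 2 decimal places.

9.96

Sorted: 9.3, 9.4, 9.5, 9.7, 9.9, 10.0, 10.1, 10.2, 10.4, 10.5, 10.6, 10.7, 10.8.
n = 13.
r = (40/100)·(13 + 1) = 5.6.
Rank 5 is 9.9 and rank 6 is 10.0.
Interpolate: 9.9 + 0.6·(10.0 − 9.9) = 9.9 + 0.6·0.1 = 9.96.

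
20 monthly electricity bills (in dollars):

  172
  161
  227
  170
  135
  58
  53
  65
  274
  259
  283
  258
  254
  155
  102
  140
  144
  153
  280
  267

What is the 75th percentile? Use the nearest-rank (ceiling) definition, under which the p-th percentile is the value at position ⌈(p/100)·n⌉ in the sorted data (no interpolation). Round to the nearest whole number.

258

Sorted: 53, 58, 65, 102, 135, 140, 144, 153, 155, 161, 170, 172, 227, 254, 258, 259, 267, 274, 280, 283.
n = 20.
Position = ⌈75/100 · 20⌉ = ⌈15⌉ = 15.
The value at rank 15 is 258.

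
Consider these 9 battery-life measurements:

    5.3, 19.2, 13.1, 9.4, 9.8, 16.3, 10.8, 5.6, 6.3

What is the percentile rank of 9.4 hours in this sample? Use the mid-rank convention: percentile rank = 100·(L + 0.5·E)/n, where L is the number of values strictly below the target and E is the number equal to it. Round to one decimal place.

38.9

Sorted: 5.3, 5.6, 6.3, 9.4, 9.8, 10.8, 13.1, 16.3, 19.2.
Count below 9.4: L = 3; count equal: E = 1; n = 9.
Percentile rank = 100·(3 + 0.5·1)/9 = 100·3.5/9 = 38.89.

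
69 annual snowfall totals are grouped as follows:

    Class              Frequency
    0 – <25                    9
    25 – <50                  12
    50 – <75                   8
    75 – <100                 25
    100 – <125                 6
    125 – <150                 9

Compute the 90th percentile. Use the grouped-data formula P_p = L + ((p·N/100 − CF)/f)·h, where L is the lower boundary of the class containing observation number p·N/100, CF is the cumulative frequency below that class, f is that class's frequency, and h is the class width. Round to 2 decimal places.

N = 69; target position k = 90/100 · 69 = 62.1.
Cumulative frequencies: 9, 21, 29, 54, 60, 69.
Observation 62.1 falls in the class 125 – <150.
L = 125, CF = 60, f = 9, h = 25.
P90 = 125 + ((62.1 − 60)/9)·25 = 125 + 5.83333 = 130.833.

130.83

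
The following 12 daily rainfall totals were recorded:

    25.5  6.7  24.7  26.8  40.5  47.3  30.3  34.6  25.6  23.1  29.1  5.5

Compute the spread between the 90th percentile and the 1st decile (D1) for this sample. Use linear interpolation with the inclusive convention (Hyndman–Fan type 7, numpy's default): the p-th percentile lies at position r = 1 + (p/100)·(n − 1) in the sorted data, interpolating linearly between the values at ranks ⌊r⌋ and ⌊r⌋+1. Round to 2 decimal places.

31.57

Sorted: 5.5, 6.7, 23.1, 24.7, 25.5, 25.6, 26.8, 29.1, 30.3, 34.6, 40.5, 47.3.
n = 12.
P10: r = 2.1; ranks 2–3 are 6.7, 23.1; interpolating gives 8.34.
P90: r = 10.9; ranks 10–11 are 34.6, 40.5; interpolating gives 39.91.
Difference: 39.91 − 8.34 = 31.57.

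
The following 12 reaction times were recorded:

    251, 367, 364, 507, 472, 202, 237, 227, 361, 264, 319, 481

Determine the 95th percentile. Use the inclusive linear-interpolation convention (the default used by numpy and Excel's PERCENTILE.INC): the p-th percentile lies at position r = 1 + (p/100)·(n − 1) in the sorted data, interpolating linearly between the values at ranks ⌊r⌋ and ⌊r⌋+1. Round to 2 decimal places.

492.70

Sorted: 202, 227, 237, 251, 264, 319, 361, 364, 367, 472, 481, 507.
n = 12.
r = 1 + (95/100)·(12 − 1) = 1 + 10.45 = 11.45.
Rank 11 is 481 and rank 12 is 507.
Interpolate: 481 + 0.45·(507 − 481) = 481 + 0.45·26 = 492.7.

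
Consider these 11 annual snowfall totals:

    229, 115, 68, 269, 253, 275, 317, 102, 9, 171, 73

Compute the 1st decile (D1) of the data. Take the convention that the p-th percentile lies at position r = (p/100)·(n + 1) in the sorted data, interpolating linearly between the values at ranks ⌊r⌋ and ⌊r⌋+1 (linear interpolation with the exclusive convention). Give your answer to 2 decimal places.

20.80

Sorted: 9, 68, 73, 102, 115, 171, 229, 253, 269, 275, 317.
n = 11.
r = (10/100)·(11 + 1) = 1.2.
Rank 1 is 9 and rank 2 is 68.
Interpolate: 9 + 0.2·(68 − 9) = 9 + 0.2·59 = 20.8.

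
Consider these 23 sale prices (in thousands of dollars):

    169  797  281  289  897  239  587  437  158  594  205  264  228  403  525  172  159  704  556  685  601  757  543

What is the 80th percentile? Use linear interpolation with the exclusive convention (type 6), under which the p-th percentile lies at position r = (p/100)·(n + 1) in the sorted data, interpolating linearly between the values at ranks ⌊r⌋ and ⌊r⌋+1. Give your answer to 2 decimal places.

688.80

Sorted: 158, 159, 169, 172, 205, 228, 239, 264, 281, 289, 403, 437, 525, 543, 556, 587, 594, 601, 685, 704, 757, 797, 897.
n = 23.
r = (80/100)·(23 + 1) = 19.2.
Rank 19 is 685 and rank 20 is 704.
Interpolate: 685 + 0.2·(704 − 685) = 685 + 0.2·19 = 688.8.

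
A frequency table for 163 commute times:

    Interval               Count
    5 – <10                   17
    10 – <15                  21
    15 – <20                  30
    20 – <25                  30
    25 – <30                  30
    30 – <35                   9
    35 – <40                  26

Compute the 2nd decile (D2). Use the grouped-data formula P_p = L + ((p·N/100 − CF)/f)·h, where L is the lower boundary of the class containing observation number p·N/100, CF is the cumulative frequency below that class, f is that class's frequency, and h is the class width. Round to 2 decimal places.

13.71

N = 163; target position k = 20/100 · 163 = 32.6.
Cumulative frequencies: 17, 38, 68, 98, 128, 137, 163.
Observation 32.6 falls in the class 10 – <15.
L = 10, CF = 17, f = 21, h = 5.
P20 = 10 + ((32.6 − 17)/21)·5 = 10 + 3.71429 = 13.7143.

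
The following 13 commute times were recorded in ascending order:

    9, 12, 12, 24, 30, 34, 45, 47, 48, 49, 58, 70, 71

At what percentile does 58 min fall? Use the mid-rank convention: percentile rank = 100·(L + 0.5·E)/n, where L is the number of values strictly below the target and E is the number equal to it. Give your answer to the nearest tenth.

80.8

Count below 58: L = 10; count equal: E = 1; n = 13.
Percentile rank = 100·(10 + 0.5·1)/13 = 100·10.5/13 = 80.77.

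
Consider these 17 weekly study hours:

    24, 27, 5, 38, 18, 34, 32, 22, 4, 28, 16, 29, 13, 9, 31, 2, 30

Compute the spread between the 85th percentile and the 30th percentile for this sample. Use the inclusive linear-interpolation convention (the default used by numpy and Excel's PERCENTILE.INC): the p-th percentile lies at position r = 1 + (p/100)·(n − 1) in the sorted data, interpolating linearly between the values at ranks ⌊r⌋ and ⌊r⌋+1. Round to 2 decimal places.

Sorted: 2, 4, 5, 9, 13, 16, 18, 22, 24, 27, 28, 29, 30, 31, 32, 34, 38.
n = 17.
P30: r = 5.8; ranks 5–6 are 13, 16; interpolating gives 15.4.
P85: r = 14.6; ranks 14–15 are 31, 32; interpolating gives 31.6.
Difference: 31.6 − 15.4 = 16.2.

16.20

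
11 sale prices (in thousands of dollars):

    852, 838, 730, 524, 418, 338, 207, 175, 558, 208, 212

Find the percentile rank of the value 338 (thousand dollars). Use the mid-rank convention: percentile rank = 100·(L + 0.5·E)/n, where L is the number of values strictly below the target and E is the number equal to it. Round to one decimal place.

Sorted: 175, 207, 208, 212, 338, 418, 524, 558, 730, 838, 852.
Count below 338: L = 4; count equal: E = 1; n = 11.
Percentile rank = 100·(4 + 0.5·1)/11 = 100·4.5/11 = 40.91.

40.9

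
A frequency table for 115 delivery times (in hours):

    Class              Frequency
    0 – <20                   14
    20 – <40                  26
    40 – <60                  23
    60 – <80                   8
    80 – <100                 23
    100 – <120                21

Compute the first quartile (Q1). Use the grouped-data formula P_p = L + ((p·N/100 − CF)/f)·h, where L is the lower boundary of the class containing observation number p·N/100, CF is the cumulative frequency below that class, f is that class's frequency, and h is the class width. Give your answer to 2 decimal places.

31.35

N = 115; target position k = 25/100 · 115 = 28.75.
Cumulative frequencies: 14, 40, 63, 71, 94, 115.
Observation 28.75 falls in the class 20 – <40.
L = 20, CF = 14, f = 26, h = 20.
P25 = 20 + ((28.75 − 14)/26)·20 = 20 + 11.3462 = 31.3462.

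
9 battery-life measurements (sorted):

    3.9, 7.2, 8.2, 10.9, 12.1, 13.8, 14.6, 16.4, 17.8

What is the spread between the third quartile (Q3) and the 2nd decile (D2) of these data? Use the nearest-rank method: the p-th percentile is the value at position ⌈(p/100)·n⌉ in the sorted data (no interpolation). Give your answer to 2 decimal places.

7.40

n = 9.
P20: rank ⌈20/100·9⌉ = 2 → 7.2.
P75: rank ⌈75/100·9⌉ = 7 → 14.6.
Difference: 14.6 − 7.2 = 7.4.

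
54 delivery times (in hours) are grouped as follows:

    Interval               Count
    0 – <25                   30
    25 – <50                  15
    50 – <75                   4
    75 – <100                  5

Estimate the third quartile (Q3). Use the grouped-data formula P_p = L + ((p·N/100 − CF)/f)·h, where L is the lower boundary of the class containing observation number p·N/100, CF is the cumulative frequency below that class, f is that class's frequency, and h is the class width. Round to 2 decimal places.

42.50

N = 54; target position k = 75/100 · 54 = 40.5.
Cumulative frequencies: 30, 45, 49, 54.
Observation 40.5 falls in the class 25 – <50.
L = 25, CF = 30, f = 15, h = 25.
P75 = 25 + ((40.5 − 30)/15)·25 = 25 + 17.5 = 42.5.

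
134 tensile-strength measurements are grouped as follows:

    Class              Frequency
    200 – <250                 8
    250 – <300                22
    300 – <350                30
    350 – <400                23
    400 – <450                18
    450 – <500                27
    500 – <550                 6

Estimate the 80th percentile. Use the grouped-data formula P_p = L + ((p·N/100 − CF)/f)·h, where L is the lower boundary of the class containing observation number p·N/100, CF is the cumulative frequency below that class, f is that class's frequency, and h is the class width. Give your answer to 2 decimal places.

N = 134; target position k = 80/100 · 134 = 107.2.
Cumulative frequencies: 8, 30, 60, 83, 101, 128, 134.
Observation 107.2 falls in the class 450 – <500.
L = 450, CF = 101, f = 27, h = 50.
P80 = 450 + ((107.2 − 101)/27)·50 = 450 + 11.4815 = 461.481.

461.48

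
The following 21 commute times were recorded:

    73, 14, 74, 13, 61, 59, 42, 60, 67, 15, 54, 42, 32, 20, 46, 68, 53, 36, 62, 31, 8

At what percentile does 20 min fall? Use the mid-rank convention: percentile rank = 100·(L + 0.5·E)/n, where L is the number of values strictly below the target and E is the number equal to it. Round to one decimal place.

21.4

Sorted: 8, 13, 14, 15, 20, 31, 32, 36, 42, 42, 46, 53, 54, 59, 60, 61, 62, 67, 68, 73, 74.
Count below 20: L = 4; count equal: E = 1; n = 21.
Percentile rank = 100·(4 + 0.5·1)/21 = 100·4.5/21 = 21.43.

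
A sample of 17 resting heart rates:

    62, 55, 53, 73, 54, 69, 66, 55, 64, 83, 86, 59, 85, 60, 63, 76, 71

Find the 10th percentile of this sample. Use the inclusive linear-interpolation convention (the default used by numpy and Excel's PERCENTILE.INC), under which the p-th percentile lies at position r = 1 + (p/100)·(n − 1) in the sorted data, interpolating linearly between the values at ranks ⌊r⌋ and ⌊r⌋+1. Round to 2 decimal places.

54.60

Sorted: 53, 54, 55, 55, 59, 60, 62, 63, 64, 66, 69, 71, 73, 76, 83, 85, 86.
n = 17.
r = 1 + (10/100)·(17 − 1) = 1 + 1.6 = 2.6.
Rank 2 is 54 and rank 3 is 55.
Interpolate: 54 + 0.6·(55 − 54) = 54 + 0.6·1 = 54.6.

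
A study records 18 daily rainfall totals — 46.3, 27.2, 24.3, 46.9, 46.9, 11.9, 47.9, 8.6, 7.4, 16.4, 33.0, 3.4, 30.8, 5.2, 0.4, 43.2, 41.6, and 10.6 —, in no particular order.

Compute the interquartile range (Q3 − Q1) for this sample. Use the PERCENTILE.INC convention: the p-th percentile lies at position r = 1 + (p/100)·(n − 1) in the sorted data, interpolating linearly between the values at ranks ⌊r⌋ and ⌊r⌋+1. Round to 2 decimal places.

33.70

Sorted: 0.4, 3.4, 5.2, 7.4, 8.6, 10.6, 11.9, 16.4, 24.3, 27.2, 30.8, 33.0, 41.6, 43.2, 46.3, 46.9, 46.9, 47.9.
n = 18.
P25: r = 5.25; ranks 5–6 are 8.6, 10.6; interpolating gives 9.1.
P75: r = 13.75; ranks 13–14 are 41.6, 43.2; interpolating gives 42.8.
Difference: 42.8 − 9.1 = 33.7.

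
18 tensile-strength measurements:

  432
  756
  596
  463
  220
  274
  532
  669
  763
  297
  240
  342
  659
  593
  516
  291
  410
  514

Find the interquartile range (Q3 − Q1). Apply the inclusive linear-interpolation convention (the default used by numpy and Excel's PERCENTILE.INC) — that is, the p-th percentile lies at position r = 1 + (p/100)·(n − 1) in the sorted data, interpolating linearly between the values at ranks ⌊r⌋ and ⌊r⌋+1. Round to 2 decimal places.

Sorted: 220, 240, 274, 291, 297, 342, 410, 432, 463, 514, 516, 532, 593, 596, 659, 669, 756, 763.
n = 18.
P25: r = 5.25; ranks 5–6 are 297, 342; interpolating gives 308.25.
P75: r = 13.75; ranks 13–14 are 593, 596; interpolating gives 595.25.
Difference: 595.25 − 308.25 = 287.

287.00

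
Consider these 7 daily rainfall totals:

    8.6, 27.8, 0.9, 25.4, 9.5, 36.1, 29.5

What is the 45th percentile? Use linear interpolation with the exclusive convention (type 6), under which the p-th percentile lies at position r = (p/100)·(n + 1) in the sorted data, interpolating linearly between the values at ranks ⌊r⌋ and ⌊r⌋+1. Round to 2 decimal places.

19.04

Sorted: 0.9, 8.6, 9.5, 25.4, 27.8, 29.5, 36.1.
n = 7.
r = (45/100)·(7 + 1) = 3.6.
Rank 3 is 9.5 and rank 4 is 25.4.
Interpolate: 9.5 + 0.6·(25.4 − 9.5) = 9.5 + 0.6·15.9 = 19.04.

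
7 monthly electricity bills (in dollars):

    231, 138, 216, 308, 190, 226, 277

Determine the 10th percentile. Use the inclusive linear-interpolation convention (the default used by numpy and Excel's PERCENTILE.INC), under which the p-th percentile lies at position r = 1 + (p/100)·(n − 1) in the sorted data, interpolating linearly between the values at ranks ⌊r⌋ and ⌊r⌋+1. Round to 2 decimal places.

169.20

Sorted: 138, 190, 216, 226, 231, 277, 308.
n = 7.
r = 1 + (10/100)·(7 − 1) = 1 + 0.6 = 1.6.
Rank 1 is 138 and rank 2 is 190.
Interpolate: 138 + 0.6·(190 − 138) = 138 + 0.6·52 = 169.2.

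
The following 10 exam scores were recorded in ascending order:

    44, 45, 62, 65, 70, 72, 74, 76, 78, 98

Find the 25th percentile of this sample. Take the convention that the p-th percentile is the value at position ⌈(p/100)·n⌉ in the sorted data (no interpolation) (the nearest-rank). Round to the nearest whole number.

n = 10.
Position = ⌈25/100 · 10⌉ = ⌈2.5⌉ = 3.
The value at rank 3 is 62.

62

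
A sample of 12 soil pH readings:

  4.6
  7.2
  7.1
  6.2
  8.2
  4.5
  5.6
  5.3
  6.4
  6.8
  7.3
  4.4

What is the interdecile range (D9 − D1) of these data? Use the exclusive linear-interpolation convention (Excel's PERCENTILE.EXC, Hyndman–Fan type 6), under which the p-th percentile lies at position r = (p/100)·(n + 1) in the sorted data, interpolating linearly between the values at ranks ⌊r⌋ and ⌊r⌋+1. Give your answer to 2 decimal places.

3.50

Sorted: 4.4, 4.5, 4.6, 5.3, 5.6, 6.2, 6.4, 6.8, 7.1, 7.2, 7.3, 8.2.
n = 12.
P10: r = 1.3; ranks 1–2 are 4.4, 4.5; interpolating gives 4.43.
P90: r = 11.7; ranks 11–12 are 7.3, 8.2; interpolating gives 7.93.
Difference: 7.93 − 4.43 = 3.5.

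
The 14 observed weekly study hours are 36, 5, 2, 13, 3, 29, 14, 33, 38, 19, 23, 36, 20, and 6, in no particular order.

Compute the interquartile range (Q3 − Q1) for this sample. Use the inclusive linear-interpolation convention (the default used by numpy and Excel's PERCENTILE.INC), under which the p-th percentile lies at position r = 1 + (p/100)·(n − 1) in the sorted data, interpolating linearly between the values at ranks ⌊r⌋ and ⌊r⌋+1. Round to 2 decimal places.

24.25

Sorted: 2, 3, 5, 6, 13, 14, 19, 20, 23, 29, 33, 36, 36, 38.
n = 14.
P25: r = 4.25; ranks 4–5 are 6, 13; interpolating gives 7.75.
P75: r = 10.75; ranks 10–11 are 29, 33; interpolating gives 32.
Difference: 32 − 7.75 = 24.25.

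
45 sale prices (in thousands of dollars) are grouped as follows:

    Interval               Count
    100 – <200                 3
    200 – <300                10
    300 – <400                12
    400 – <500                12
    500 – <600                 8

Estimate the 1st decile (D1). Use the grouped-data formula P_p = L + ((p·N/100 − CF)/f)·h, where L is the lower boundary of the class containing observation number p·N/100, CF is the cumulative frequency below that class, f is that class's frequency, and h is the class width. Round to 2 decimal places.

N = 45; target position k = 10/100 · 45 = 4.5.
Cumulative frequencies: 3, 13, 25, 37, 45.
Observation 4.5 falls in the class 200 – <300.
L = 200, CF = 3, f = 10, h = 100.
P10 = 200 + ((4.5 − 3)/10)·100 = 200 + 15 = 215.

215.00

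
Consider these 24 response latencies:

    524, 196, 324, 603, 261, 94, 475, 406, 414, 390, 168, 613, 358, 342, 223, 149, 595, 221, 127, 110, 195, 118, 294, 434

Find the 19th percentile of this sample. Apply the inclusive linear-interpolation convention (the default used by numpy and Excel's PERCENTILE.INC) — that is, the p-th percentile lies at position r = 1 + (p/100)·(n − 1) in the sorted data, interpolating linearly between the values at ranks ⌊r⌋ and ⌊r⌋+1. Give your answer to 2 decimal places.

156.03

Sorted: 94, 110, 118, 127, 149, 168, 195, 196, 221, 223, 261, 294, 324, 342, 358, 390, 406, 414, 434, 475, 524, 595, 603, 613.
n = 24.
r = 1 + (19/100)·(24 − 1) = 1 + 4.37 = 5.37.
Rank 5 is 149 and rank 6 is 168.
Interpolate: 149 + 0.37·(168 − 149) = 149 + 0.37·19 = 156.03.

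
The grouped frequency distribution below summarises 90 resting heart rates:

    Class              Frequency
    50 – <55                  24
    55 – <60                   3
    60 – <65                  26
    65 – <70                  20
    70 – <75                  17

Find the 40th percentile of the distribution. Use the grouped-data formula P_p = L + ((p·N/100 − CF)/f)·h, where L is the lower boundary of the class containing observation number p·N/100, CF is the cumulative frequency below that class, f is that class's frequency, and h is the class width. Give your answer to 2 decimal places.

N = 90; target position k = 40/100 · 90 = 36.
Cumulative frequencies: 24, 27, 53, 73, 90.
Observation 36 falls in the class 60 – <65.
L = 60, CF = 27, f = 26, h = 5.
P40 = 60 + ((36 − 27)/26)·5 = 60 + 1.73077 = 61.7308.

61.73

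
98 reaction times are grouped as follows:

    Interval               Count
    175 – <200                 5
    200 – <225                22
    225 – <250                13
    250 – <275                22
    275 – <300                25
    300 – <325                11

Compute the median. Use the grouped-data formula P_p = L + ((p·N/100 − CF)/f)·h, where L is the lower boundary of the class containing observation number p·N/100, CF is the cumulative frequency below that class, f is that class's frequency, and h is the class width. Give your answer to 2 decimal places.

260.23

N = 98; target position k = 50/100 · 98 = 49.
Cumulative frequencies: 5, 27, 40, 62, 87, 98.
Observation 49 falls in the class 250 – <275.
L = 250, CF = 40, f = 22, h = 25.
P50 = 250 + ((49 − 40)/22)·25 = 250 + 10.2273 = 260.227.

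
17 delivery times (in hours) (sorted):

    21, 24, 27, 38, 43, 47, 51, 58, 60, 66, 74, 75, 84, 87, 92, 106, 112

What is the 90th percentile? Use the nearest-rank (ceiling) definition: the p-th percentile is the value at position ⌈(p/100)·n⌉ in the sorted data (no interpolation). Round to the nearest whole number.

n = 17.
Position = ⌈90/100 · 17⌉ = ⌈15.3⌉ = 16.
The value at rank 16 is 106.

106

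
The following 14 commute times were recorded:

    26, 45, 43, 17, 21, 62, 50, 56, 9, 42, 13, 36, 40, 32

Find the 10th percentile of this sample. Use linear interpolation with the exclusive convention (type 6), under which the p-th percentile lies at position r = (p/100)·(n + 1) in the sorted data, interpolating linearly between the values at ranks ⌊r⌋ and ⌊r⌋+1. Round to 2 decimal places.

11.00

Sorted: 9, 13, 17, 21, 26, 32, 36, 40, 42, 43, 45, 50, 56, 62.
n = 14.
r = (10/100)·(14 + 1) = 1.5.
Rank 1 is 9 and rank 2 is 13.
Interpolate: 9 + 0.5·(13 − 9) = 9 + 0.5·4 = 11.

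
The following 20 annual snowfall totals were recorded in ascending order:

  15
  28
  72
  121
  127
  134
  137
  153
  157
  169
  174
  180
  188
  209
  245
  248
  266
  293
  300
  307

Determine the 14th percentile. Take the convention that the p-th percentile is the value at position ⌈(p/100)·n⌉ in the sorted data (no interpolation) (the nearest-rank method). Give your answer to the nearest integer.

72

n = 20.
Position = ⌈14/100 · 20⌉ = ⌈2.8⌉ = 3.
The value at rank 3 is 72.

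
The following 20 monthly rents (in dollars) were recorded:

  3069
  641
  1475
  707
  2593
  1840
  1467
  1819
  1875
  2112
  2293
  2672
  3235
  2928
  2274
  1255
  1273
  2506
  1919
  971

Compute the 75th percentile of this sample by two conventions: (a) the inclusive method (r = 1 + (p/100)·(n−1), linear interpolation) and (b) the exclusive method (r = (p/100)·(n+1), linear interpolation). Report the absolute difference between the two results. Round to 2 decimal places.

43.50

Sorted: 641, 707, 971, 1255, 1273, 1467, 1475, 1819, 1840, 1875, 1919, 2112, 2274, 2293, 2506, 2593, 2672, 2928, 3069, 3235.
n = 20.
(a) r = 15.25; between ranks 15 (2506) and 16 (2593): 2527.75.
(b) r = 15.75; between ranks 15 (2506) and 16 (2593): 2571.25.
|2527.75 − 2571.25| = 43.5.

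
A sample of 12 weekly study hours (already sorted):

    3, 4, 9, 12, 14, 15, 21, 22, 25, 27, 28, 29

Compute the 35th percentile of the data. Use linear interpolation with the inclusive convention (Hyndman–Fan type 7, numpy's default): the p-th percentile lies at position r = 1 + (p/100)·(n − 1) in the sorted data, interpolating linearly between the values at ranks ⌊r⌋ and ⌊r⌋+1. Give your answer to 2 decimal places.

n = 12.
r = 1 + (35/100)·(12 − 1) = 1 + 3.85 = 4.85.
Rank 4 is 12 and rank 5 is 14.
Interpolate: 12 + 0.85·(14 − 12) = 12 + 0.85·2 = 13.7.

13.70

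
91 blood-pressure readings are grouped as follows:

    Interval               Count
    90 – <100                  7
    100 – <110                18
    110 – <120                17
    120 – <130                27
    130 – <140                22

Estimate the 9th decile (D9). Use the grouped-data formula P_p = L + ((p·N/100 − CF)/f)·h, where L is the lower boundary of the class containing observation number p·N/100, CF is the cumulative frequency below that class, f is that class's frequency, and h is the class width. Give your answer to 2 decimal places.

N = 91; target position k = 90/100 · 91 = 81.9.
Cumulative frequencies: 7, 25, 42, 69, 91.
Observation 81.9 falls in the class 130 – <140.
L = 130, CF = 69, f = 22, h = 10.
P90 = 130 + ((81.9 − 69)/22)·10 = 130 + 5.86364 = 135.864.

135.86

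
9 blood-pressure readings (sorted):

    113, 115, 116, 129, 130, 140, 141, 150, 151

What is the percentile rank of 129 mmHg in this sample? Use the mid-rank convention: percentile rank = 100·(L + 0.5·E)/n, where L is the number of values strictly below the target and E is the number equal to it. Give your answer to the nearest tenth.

38.9

Count below 129: L = 3; count equal: E = 1; n = 9.
Percentile rank = 100·(3 + 0.5·1)/9 = 100·3.5/9 = 38.89.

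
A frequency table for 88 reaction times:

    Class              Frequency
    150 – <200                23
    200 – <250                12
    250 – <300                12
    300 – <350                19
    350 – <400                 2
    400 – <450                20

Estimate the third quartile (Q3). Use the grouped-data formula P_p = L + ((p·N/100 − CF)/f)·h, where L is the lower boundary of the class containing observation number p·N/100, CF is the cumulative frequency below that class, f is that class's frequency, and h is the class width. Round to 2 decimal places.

350.00

N = 88; target position k = 75/100 · 88 = 66.
Cumulative frequencies: 23, 35, 47, 66, 68, 88.
Observation 66 falls in the class 300 – <350.
L = 300, CF = 47, f = 19, h = 50.
P75 = 300 + ((66 − 47)/19)·50 = 300 + 50 = 350.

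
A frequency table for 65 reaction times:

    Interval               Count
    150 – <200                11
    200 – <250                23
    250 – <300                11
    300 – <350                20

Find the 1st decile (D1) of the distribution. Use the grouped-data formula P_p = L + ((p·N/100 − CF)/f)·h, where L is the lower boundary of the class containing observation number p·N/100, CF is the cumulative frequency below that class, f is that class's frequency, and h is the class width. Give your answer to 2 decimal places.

N = 65; target position k = 10/100 · 65 = 6.5.
Cumulative frequencies: 11, 34, 45, 65.
Observation 6.5 falls in the class 150 – <200.
L = 150, CF = 0, f = 11, h = 50.
P10 = 150 + ((6.5 − 0)/11)·50 = 150 + 29.5455 = 179.545.

179.55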